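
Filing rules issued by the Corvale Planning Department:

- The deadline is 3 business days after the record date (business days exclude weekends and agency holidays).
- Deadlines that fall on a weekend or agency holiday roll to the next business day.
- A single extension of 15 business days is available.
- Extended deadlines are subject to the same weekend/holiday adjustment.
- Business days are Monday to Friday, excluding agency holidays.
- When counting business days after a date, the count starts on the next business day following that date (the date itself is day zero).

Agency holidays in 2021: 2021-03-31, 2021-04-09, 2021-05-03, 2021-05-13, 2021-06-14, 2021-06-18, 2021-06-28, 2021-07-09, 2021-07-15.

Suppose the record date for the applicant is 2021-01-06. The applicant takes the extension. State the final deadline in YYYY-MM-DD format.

3 business days after 2021-01-06, excluding weekends and holidays, is 2021-01-11.
2021-01-11 is a Monday and not a listed holiday, so it stands.
The 15-business-day extension runs from 2021-01-11 to 2021-02-01.
2021-02-01 is a Monday and not a listed holiday, so it stands.
Final deadline: 2021-02-01.

2021-02-01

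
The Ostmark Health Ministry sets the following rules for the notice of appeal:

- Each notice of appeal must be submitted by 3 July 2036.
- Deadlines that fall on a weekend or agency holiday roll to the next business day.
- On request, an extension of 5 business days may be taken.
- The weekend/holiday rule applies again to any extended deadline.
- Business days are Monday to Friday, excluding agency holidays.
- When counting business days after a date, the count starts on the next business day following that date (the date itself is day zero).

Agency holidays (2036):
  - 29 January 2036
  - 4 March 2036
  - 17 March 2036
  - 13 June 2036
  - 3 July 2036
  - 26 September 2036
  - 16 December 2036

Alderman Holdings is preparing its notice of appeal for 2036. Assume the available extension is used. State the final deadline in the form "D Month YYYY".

11 July 2036

The stated deadline is 3 July 2036.
3 July 2036 is a listed holiday; the next business day is 4 July 2036 (Friday).
Counting 5 further business days from 4 July 2036 reaches 11 July 2036.
11 July 2036 (Friday) is already a business day.
Deadline: 11 July 2036.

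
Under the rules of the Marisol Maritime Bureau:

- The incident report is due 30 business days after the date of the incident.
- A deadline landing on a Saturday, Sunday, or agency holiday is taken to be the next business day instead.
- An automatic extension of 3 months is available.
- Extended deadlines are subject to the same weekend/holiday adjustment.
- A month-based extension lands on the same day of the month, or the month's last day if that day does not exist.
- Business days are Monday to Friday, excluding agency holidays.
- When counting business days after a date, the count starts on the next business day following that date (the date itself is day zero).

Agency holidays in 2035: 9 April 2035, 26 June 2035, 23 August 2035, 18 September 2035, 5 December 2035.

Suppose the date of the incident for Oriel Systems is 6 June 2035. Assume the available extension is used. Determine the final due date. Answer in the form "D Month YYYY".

19 October 2035

Starting the day after 6 June 2035 and counting 30 business days lands on 19 July 2035.
19 July 2035 falls on a Thursday, which is a business day, so no adjustment is needed.
The 3 months extension carries 19 July 2035 to 19 October 2035.
19 October 2035 falls on a Friday, which is a business day, so no adjustment is needed.
The final due date is 19 October 2035.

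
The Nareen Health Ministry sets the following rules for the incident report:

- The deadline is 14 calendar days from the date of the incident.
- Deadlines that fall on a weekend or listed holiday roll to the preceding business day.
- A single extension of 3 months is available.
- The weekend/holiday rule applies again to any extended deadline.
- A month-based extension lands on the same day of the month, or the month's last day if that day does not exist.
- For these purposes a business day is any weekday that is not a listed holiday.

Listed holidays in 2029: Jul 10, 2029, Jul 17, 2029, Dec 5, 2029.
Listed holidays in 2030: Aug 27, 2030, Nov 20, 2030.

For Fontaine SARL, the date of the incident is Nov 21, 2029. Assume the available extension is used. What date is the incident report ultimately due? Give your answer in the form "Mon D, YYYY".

14 calendar days after Nov 21, 2029 is Dec 5, 2029.
Because Dec 5, 2029 is a listed holiday, the deadline becomes Dec 4, 2029 (Tuesday).
The 3 months extension carries Dec 4, 2029 to Mar 4, 2030.
Mar 4, 2030 (Monday) is already a business day.
So the filing is due Mar 4, 2030.

Mar 4, 2030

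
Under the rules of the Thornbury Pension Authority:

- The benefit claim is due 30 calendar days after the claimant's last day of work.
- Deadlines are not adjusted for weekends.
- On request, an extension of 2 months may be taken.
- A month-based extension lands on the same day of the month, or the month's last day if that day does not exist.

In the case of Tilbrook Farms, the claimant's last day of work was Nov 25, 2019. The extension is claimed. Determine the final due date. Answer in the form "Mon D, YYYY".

Feb 25, 2020

Trigger date Nov 25, 2019 + 30 calendar days = Dec 25, 2019.
Dec 25, 2019 falls on a Wednesday. The rules make no weekend/holiday allowance, so it remains Dec 25, 2019.
Applying the 2 months extension: 2 months after Dec 25, 2019 is Feb 25, 2020.
Feb 25, 2020 is a Tuesday; no weekend or holiday adjustment applies.
The final due date is Feb 25, 2020.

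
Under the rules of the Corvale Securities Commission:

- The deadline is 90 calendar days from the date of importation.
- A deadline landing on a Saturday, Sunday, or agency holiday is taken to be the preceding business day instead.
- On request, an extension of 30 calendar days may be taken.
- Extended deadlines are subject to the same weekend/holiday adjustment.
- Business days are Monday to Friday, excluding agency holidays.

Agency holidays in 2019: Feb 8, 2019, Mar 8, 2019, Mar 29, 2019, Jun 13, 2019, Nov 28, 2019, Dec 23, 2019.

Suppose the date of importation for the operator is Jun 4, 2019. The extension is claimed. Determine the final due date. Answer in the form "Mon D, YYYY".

Adding 90 calendar days to Jun 4, 2019 gives Sep 2, 2019.
Sep 2, 2019 falls on a Monday, which is a business day, so no adjustment is needed.
The 30-calendar-day extension moves the deadline from Sep 2, 2019 to Oct 2, 2019.
Since Oct 2, 2019 is a Wednesday and not a holiday, the date is unchanged.
So the filing is due Oct 2, 2019.

Oct 2, 2019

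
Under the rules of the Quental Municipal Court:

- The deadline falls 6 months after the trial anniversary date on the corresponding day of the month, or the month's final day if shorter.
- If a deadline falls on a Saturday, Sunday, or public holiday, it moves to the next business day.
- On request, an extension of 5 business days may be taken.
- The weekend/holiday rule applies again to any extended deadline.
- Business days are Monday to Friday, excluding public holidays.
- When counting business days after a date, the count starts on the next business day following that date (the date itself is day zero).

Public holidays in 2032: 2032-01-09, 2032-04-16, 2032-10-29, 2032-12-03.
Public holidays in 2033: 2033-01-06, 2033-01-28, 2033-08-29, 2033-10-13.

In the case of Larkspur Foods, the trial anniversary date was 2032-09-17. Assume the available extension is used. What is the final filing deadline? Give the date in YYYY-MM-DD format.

2033-03-24

Moving 6 months forward from 2032-09-17 on the corresponding day gives 2033-03-17.
2033-03-17 is a Thursday and not a listed holiday, so it stands.
The 5-business-day extension runs from 2033-03-17 to 2033-03-24.
Since 2033-03-24 is a Thursday and not a holiday, the date is unchanged.
So the filing is due 2033-03-24.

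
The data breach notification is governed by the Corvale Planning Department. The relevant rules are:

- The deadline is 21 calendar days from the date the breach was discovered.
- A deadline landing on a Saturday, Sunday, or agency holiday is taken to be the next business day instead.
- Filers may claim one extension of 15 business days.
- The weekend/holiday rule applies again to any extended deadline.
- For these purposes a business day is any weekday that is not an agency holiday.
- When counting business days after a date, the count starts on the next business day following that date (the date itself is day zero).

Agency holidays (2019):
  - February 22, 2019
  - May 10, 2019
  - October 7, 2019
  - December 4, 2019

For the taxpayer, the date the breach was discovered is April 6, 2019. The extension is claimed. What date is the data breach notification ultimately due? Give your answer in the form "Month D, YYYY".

Adding 21 calendar days to April 6, 2019 gives April 27, 2019.
April 27, 2019 is a Saturday, so it moves to the next business day, April 29, 2019 (Monday).
The 15-business-day extension runs from April 29, 2019 to May 21, 2019.
Since May 21, 2019 is a Tuesday and not a holiday, the date is unchanged.
Final deadline: May 21, 2019.

May 21, 2019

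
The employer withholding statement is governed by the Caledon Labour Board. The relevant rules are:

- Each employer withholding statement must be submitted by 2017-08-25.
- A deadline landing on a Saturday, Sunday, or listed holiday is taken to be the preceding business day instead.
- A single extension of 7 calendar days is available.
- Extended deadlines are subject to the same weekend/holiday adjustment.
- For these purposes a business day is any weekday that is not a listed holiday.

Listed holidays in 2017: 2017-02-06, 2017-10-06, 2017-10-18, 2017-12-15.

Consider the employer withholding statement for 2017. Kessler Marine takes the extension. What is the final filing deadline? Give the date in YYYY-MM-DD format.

2017-09-01

The stated deadline is 2017-08-25.
Since 2017-08-25 is a Friday and not a holiday, the date is unchanged.
With the 7-day extension, 2017-08-25 becomes 2017-09-01.
2017-09-01 (Friday) is already a business day.
The final due date is 2017-09-01.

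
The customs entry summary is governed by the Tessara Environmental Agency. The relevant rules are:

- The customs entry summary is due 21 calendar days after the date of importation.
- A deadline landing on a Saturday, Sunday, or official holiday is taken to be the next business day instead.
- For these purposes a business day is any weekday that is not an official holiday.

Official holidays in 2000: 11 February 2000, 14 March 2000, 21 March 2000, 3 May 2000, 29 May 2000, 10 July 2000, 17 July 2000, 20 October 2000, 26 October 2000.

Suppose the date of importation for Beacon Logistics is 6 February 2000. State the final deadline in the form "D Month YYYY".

28 February 2000

21 calendar days after 6 February 2000 is 27 February 2000.
27 February 2000 is a Sunday, so it moves to the next business day, 28 February 2000 (Monday).
The final due date is 28 February 2000.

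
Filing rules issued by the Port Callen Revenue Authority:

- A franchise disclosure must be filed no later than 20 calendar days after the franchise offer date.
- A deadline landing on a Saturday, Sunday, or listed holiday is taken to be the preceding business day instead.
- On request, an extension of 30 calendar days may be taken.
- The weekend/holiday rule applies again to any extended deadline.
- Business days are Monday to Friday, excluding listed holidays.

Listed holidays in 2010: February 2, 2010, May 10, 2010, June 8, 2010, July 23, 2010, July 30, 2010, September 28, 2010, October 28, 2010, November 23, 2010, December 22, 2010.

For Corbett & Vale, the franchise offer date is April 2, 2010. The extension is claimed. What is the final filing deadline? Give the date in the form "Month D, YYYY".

May 21, 2010

20 calendar days after April 2, 2010 is April 22, 2010.
April 22, 2010 falls on a Thursday, which is a business day, so no adjustment is needed.
The 30-calendar-day extension moves the deadline from April 22, 2010 to May 22, 2010.
May 22, 2010 is a Saturday, so it moves to the preceding business day, May 21, 2010 (Friday).
Final deadline: May 21, 2010.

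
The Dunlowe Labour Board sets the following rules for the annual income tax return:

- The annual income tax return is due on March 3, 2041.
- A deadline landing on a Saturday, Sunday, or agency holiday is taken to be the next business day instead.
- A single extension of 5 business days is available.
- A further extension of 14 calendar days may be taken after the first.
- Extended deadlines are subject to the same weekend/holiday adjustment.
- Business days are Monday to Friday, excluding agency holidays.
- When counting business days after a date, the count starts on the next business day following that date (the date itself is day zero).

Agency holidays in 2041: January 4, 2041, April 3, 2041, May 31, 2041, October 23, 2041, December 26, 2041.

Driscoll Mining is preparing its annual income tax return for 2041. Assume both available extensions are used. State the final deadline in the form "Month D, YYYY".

March 25, 2041

The statutory due date is March 3, 2041.
Because March 3, 2041 is a Sunday, the deadline becomes March 4, 2041 (Monday).
The 5-business-day extension runs from March 4, 2041 to March 11, 2041.
March 11, 2041 (Monday) is already a business day.
With the 14-day extension, March 11, 2041 becomes March 25, 2041.
March 25, 2041 falls on a Monday, which is a business day, so no adjustment is needed.
Final deadline: March 25, 2041.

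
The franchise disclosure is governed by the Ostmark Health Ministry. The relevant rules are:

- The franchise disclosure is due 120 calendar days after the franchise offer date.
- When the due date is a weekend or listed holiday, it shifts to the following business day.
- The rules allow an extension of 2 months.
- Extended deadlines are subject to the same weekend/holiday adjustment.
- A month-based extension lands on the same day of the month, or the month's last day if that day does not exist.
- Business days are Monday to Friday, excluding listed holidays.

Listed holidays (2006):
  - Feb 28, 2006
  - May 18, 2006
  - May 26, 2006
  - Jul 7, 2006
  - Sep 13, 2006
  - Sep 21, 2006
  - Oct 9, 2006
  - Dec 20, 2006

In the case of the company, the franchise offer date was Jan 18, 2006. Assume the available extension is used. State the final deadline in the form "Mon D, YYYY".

Jul 19, 2006

120 calendar days after Jan 18, 2006 is May 18, 2006.
Because May 18, 2006 is a listed holiday, the deadline becomes May 19, 2006 (Friday).
Applying the 2 months extension: 2 months after May 19, 2006 is Jul 19, 2006.
Jul 19, 2006 is a Wednesday and not a listed holiday, so it stands.
Final deadline: Jul 19, 2006.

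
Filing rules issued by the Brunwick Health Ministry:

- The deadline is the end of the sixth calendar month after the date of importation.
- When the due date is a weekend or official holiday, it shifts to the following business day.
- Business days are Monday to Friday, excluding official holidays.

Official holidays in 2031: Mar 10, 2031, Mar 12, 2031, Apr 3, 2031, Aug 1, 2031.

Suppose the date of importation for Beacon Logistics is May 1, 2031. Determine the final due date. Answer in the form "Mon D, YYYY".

The sixth month after May 1, 2031 is November 2031, whose last day is Nov 30, 2031.
Because Nov 30, 2031 is a Sunday, the deadline becomes Dec 1, 2031 (Monday).
So the filing is due Dec 1, 2031.

Dec 1, 2031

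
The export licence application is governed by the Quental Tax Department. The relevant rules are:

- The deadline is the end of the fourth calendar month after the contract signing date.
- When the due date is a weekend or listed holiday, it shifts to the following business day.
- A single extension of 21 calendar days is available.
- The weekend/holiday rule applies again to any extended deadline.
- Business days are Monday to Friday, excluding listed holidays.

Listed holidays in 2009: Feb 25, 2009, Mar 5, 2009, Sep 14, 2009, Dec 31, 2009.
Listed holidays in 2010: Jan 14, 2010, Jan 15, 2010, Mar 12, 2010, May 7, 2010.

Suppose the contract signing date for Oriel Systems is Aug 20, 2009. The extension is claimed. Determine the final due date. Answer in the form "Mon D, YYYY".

Jan 22, 2010

4 months after Aug 20, 2009 falls in December 2009; the last day of that month is Dec 31, 2009.
Dec 31, 2009 falls on a listed holiday. Rolling to the next business day gives Jan 1, 2010, a Friday.
The 21-calendar-day extension moves the deadline from Jan 1, 2010 to Jan 22, 2010.
Jan 22, 2010 (Friday) is already a business day.
Deadline: Jan 22, 2010.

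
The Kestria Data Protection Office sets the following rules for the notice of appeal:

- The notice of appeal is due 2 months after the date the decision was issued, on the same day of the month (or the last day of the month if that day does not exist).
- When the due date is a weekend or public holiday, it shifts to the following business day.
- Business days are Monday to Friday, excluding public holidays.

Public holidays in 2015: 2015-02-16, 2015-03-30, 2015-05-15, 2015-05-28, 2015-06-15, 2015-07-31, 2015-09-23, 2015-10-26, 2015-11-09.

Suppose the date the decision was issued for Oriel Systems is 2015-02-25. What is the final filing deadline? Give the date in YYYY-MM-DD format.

2015-04-27

Moving 2 months forward from 2015-02-25 on the corresponding day gives 2015-04-25.
2015-04-25 is a Saturday, so it moves to the next business day, 2015-04-27 (Monday).
The final due date is 2015-04-27.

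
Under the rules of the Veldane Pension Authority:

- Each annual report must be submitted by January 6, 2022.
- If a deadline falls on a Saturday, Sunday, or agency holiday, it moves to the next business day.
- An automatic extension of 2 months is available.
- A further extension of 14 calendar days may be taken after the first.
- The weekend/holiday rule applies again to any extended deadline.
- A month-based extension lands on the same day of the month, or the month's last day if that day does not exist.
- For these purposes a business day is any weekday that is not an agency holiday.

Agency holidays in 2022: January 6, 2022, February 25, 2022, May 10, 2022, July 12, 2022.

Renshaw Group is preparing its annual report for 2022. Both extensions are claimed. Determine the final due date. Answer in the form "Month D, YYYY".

The statutory due date is January 6, 2022.
January 6, 2022 is a listed holiday, so it moves to the next business day, January 7, 2022 (Friday).
Applying the 2 months extension: 2 months after January 7, 2022 is March 7, 2022.
March 7, 2022 (Monday) is already a business day.
Applying the 14-calendar-day extension: March 7, 2022 + 14 days = March 21, 2022.
Since March 21, 2022 is a Monday and not a holiday, the date is unchanged.
So the filing is due March 21, 2022.

March 21, 2022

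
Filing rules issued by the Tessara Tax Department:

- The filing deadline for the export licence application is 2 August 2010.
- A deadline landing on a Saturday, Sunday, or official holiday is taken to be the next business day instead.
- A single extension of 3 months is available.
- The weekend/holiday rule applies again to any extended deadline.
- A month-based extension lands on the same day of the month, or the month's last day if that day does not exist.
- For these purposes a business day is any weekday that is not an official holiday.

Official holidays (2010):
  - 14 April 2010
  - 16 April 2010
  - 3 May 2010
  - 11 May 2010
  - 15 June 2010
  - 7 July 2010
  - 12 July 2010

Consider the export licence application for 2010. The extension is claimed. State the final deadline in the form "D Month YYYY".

2 November 2010

The stated deadline is 2 August 2010.
2 August 2010 is a Monday and not a listed holiday, so it stands.
The 3 months extension carries 2 August 2010 to 2 November 2010.
2 November 2010 falls on a Tuesday, which is a business day, so no adjustment is needed.
Final deadline: 2 November 2010.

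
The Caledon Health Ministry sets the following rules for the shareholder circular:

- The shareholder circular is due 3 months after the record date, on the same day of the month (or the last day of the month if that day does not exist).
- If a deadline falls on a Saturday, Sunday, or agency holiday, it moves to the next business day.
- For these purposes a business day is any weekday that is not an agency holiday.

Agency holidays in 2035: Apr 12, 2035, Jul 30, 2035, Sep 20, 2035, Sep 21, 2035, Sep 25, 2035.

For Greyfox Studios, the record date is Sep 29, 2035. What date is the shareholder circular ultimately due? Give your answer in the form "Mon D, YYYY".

3 months from Sep 29, 2035 is Dec 29, 2035.
Dec 29, 2035 is a Saturday; the next business day is Dec 31, 2035 (Monday).
So the filing is due Dec 31, 2035.

Dec 31, 2035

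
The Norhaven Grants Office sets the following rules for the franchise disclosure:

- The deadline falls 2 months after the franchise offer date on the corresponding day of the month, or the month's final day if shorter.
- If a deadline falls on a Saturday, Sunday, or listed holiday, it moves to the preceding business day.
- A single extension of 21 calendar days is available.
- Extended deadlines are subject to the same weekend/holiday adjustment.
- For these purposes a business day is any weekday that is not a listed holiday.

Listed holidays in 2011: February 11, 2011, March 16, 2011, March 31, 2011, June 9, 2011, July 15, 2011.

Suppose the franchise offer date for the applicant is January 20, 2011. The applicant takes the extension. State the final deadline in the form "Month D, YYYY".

April 8, 2011

Moving 2 months forward from January 20, 2011 on the corresponding day gives March 20, 2011.
March 20, 2011 is a Sunday; the preceding business day is March 18, 2011 (Friday).
With the 21-day extension, March 18, 2011 becomes April 8, 2011.
April 8, 2011 falls on a Friday, which is a business day, so no adjustment is needed.
Deadline: April 8, 2011.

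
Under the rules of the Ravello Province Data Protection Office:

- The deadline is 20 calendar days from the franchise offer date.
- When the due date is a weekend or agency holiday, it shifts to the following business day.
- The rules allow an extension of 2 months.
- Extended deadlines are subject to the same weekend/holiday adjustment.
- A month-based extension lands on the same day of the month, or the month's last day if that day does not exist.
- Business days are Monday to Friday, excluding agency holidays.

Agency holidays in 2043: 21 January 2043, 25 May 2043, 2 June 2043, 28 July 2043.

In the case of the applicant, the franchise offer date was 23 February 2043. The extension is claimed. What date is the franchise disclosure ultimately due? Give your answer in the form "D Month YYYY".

18 May 2043

20 calendar days after 23 February 2043 is 15 March 2043.
Because 15 March 2043 is a Sunday, the deadline becomes 16 March 2043 (Monday).
The 2 months extension carries 16 March 2043 to 16 May 2043.
Because 16 May 2043 is a Saturday, the deadline becomes 18 May 2043 (Monday).
Deadline: 18 May 2043.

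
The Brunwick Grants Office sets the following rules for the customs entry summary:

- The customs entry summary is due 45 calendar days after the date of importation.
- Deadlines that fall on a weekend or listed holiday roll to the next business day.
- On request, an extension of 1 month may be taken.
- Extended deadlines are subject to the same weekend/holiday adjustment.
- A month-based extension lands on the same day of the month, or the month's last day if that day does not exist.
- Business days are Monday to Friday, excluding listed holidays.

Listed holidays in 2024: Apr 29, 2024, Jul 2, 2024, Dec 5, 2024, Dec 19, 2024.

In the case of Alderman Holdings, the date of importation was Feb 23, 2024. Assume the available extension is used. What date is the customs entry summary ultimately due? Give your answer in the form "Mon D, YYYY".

May 8, 2024

From Feb 23, 2024, 45 calendar days later is Apr 8, 2024.
Apr 8, 2024 falls on a Monday, which is a business day, so no adjustment is needed.
Applying the 1 month extension: 1 month after Apr 8, 2024 is May 8, 2024.
May 8, 2024 (Wednesday) is already a business day.
Deadline: May 8, 2024.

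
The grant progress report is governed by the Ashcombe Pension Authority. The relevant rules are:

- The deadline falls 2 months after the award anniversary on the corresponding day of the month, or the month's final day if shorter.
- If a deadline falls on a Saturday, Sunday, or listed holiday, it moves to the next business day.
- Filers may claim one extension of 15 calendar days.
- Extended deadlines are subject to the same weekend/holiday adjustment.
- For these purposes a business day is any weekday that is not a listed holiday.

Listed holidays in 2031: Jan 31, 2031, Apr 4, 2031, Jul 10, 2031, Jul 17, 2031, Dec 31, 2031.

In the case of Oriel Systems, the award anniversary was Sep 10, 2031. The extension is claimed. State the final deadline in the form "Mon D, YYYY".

Nov 25, 2031

2 months from Sep 10, 2031 is Nov 10, 2031.
Since Nov 10, 2031 is a Monday and not a holiday, the date is unchanged.
The 15-calendar-day extension moves the deadline from Nov 10, 2031 to Nov 25, 2031.
Since Nov 25, 2031 is a Tuesday and not a holiday, the date is unchanged.
Deadline: Nov 25, 2031.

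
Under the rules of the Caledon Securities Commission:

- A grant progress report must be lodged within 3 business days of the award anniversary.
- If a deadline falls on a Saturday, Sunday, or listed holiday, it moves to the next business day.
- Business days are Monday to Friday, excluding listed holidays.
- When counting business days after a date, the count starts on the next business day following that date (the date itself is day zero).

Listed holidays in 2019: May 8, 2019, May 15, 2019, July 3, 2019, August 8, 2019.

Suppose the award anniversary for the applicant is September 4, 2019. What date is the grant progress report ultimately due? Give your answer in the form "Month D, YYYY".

Starting the day after September 4, 2019 and counting 3 business days lands on September 9, 2019.
September 9, 2019 falls on a Monday, which is a business day, so no adjustment is needed.
Final deadline: September 9, 2019.

September 9, 2019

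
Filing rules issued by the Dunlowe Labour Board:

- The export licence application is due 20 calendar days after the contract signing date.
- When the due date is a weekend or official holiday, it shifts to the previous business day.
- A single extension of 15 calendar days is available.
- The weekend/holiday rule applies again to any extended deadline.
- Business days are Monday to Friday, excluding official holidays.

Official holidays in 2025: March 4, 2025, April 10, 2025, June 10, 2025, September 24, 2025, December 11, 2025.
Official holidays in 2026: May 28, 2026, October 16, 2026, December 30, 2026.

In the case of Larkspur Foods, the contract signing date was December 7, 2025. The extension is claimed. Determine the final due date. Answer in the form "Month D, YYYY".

Trigger date December 7, 2025 + 20 calendar days = December 27, 2025.
December 27, 2025 falls on a Saturday. Rolling to the preceding business day gives December 26, 2025, a Friday.
Add the 15 calendar-day extension to December 26, 2025: January 10, 2026.
January 10, 2026 is a Saturday, so it moves to the preceding business day, January 9, 2026 (Friday).
So the filing is due January 9, 2026.

January 9, 2026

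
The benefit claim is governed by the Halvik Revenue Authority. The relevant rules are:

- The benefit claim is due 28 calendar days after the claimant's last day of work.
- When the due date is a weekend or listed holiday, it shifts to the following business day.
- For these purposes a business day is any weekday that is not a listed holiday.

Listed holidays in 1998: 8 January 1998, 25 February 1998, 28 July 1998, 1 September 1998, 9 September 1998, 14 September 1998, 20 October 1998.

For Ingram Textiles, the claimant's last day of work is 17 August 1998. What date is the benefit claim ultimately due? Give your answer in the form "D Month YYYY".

From 17 August 1998, 28 calendar days later is 14 September 1998.
Because 14 September 1998 is a listed holiday, the deadline becomes 15 September 1998 (Tuesday).
So the filing is due 15 September 1998.

15 September 1998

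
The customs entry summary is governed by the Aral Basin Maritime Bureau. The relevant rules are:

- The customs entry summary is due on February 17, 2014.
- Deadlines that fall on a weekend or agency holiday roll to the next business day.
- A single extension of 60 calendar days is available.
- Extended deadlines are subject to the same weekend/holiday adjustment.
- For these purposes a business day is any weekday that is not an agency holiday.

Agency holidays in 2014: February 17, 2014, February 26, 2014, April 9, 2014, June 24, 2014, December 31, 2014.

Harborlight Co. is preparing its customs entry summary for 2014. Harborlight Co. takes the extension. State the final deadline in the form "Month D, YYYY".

April 21, 2014

Start from the fixed due date, February 17, 2014.
Because February 17, 2014 is a listed holiday, the deadline becomes February 18, 2014 (Tuesday).
The 60-calendar-day extension moves the deadline from February 18, 2014 to April 19, 2014.
April 19, 2014 falls on a Saturday. Rolling to the next business day gives April 21, 2014, a Monday.
Deadline: April 21, 2014.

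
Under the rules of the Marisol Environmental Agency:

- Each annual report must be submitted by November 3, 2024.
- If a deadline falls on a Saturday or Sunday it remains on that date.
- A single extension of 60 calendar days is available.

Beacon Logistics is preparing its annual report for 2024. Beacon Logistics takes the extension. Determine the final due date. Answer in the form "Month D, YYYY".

January 2, 2025

The statutory due date is November 3, 2024.
No adjustment is made for weekends or holidays, so November 3, 2024 stands.
The 60-calendar-day extension moves the deadline from November 3, 2024 to January 2, 2025.
January 2, 2025 falls on a Thursday. The rules make no weekend/holiday allowance, so it remains January 2, 2025.
So the filing is due January 2, 2025.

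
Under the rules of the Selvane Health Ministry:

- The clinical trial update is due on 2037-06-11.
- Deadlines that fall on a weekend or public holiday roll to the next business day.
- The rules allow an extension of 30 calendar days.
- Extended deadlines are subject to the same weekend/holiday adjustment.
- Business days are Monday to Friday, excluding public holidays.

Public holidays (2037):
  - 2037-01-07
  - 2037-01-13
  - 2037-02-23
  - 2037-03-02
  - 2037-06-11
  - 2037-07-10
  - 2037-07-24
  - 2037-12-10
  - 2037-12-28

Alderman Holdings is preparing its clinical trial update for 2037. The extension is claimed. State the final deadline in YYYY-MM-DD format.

The statutory due date is 2037-06-11.
2037-06-11 falls on a listed holiday. Rolling to the next business day gives 2037-06-12, a Friday.
The 30-calendar-day extension moves the deadline from 2037-06-12 to 2037-07-12.
2037-07-12 is a Sunday, so it moves to the next business day, 2037-07-13 (Monday).
Final deadline: 2037-07-13.

2037-07-13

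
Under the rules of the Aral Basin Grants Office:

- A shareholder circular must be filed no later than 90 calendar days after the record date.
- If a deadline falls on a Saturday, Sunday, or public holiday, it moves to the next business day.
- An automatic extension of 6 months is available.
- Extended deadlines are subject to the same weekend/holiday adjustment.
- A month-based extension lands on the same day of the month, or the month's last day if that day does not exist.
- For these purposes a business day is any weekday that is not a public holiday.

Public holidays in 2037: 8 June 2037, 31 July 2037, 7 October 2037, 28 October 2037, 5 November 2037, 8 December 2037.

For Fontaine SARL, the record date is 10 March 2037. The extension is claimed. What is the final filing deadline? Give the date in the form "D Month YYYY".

9 December 2037

Adding 90 calendar days to 10 March 2037 gives 8 June 2037.
8 June 2037 falls on a listed holiday. Rolling to the next business day gives 9 June 2037, a Tuesday.
The 6 months extension carries 9 June 2037 to 9 December 2037.
9 December 2037 (Wednesday) is already a business day.
The final due date is 9 December 2037.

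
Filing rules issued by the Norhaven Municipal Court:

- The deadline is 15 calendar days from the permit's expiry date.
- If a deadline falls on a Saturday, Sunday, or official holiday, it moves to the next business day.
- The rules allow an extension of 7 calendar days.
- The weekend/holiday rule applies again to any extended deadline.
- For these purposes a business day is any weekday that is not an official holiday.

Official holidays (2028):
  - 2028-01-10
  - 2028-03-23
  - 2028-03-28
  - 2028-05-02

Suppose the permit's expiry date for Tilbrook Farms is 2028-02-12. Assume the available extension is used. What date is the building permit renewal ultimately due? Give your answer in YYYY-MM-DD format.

2028-03-06

Adding 15 calendar days to 2028-02-12 gives 2028-02-27.
2028-02-27 falls on a Sunday. Rolling to the next business day gives 2028-02-28, a Monday.
With the 7-day extension, 2028-02-28 becomes 2028-03-06.
2028-03-06 falls on a Monday, which is a business day, so no adjustment is needed.
So the filing is due 2028-03-06.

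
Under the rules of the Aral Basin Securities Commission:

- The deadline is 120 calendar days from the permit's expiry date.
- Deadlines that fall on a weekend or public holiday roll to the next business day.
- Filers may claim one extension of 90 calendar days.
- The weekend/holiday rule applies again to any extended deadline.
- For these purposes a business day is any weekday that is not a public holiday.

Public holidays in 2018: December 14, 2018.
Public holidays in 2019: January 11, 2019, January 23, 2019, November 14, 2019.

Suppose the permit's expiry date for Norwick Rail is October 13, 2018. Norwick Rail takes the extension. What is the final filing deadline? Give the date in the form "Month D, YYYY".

May 13, 2019

120 calendar days after October 13, 2018 is February 10, 2019.
February 10, 2019 is a Sunday; the next business day is February 11, 2019 (Monday).
With the 90-day extension, February 11, 2019 becomes May 12, 2019.
May 12, 2019 is a Sunday, so it moves to the next business day, May 13, 2019 (Monday).
The final due date is May 13, 2019.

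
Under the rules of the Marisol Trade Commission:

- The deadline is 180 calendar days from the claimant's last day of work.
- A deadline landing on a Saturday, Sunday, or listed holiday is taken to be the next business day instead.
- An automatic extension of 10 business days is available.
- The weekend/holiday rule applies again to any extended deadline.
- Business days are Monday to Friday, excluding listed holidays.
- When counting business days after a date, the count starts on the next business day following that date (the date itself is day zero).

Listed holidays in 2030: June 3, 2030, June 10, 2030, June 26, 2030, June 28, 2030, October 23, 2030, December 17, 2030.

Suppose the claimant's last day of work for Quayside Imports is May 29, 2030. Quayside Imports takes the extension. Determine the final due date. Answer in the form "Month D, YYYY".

December 9, 2030

From May 29, 2030, 180 calendar days later is November 25, 2030.
November 25, 2030 falls on a Monday, which is a business day, so no adjustment is needed.
Applying the 10-business-day extension: 10 business days after November 25, 2030 is December 9, 2030.
December 9, 2030 (Monday) is already a business day.
Final deadline: December 9, 2030.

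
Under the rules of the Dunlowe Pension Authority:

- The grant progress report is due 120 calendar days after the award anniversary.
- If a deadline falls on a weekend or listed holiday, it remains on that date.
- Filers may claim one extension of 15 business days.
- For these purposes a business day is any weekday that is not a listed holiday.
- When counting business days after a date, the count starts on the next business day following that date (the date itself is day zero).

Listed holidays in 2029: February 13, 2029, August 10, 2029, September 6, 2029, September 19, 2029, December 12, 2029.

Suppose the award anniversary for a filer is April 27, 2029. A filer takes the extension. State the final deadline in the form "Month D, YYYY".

September 17, 2029

120 calendar days after April 27, 2029 is August 25, 2029.
August 25, 2029 is a Saturday; no weekend or holiday adjustment applies.
Counting 15 further business days from August 25, 2029 reaches September 17, 2029.
September 17, 2029 is a Monday; no weekend or holiday adjustment applies.
So the filing is due September 17, 2029.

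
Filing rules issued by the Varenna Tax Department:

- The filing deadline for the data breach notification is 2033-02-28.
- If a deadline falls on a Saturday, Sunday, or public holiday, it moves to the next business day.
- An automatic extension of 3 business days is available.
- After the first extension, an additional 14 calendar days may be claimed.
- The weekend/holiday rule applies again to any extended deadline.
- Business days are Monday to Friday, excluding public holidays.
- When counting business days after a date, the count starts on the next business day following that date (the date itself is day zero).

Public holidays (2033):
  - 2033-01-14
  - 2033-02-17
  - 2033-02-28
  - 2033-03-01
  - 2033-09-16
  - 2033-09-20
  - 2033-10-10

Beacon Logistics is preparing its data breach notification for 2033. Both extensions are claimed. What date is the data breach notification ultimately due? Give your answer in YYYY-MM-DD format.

Start from the fixed due date, 2033-02-28.
2033-02-28 is a listed holiday, so it moves to the next business day, 2033-03-02 (Wednesday).
Counting 3 further business days from 2033-03-02 reaches 2033-03-07.
2033-03-07 falls on a Monday, which is a business day, so no adjustment is needed.
Add the 14 calendar-day extension to 2033-03-07: 2033-03-21.
2033-03-21 (Monday) is already a business day.
Deadline: 2033-03-21.

2033-03-21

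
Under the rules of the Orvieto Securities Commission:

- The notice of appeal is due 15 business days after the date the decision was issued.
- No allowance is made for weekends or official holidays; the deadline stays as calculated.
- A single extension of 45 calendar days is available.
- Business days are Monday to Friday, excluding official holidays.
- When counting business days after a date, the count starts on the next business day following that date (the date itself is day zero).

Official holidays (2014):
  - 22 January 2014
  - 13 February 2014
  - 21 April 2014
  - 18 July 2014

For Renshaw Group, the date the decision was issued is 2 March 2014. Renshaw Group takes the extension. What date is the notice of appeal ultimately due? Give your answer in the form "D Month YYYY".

15 business days after 2 March 2014, excluding weekends and holidays, is 21 March 2014.
21 March 2014 is a Friday; no weekend or holiday adjustment applies.
Add the 45 calendar-day extension to 21 March 2014: 5 May 2014.
5 May 2014 falls on a Monday. The rules make no weekend/holiday allowance, so it remains 5 May 2014.
Deadline: 5 May 2014.

5 May 2014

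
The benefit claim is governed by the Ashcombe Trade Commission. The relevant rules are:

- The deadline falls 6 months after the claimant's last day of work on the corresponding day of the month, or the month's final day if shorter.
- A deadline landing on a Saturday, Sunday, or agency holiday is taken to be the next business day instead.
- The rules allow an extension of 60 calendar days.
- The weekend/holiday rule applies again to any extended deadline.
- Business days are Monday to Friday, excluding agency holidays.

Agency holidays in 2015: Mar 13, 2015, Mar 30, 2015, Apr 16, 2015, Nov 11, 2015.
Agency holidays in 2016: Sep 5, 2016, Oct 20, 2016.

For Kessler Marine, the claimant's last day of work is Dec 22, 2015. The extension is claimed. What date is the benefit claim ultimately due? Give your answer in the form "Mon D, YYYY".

Aug 22, 2016

6 months after Dec 22, 2015, on the same day of the month, is Jun 22, 2016.
Jun 22, 2016 is a Wednesday and not a listed holiday, so it stands.
Add the 60 calendar-day extension to Jun 22, 2016: Aug 21, 2016.
Because Aug 21, 2016 is a Sunday, the deadline becomes Aug 22, 2016 (Monday).
The final due date is Aug 22, 2016.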